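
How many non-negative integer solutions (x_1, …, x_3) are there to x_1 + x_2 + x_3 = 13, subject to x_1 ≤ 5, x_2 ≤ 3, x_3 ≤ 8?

Ignoring the caps, the number of non-negative solutions to x_1+…+x_3 = 13 is C(15,2) = 105.
Subtract solutions that violate a single cap (substitute x_i' = x_i − (cap_i+1)): x_1 ≥ 6 gives C(9,2) = 36; x_2 ≥ 4 gives C(11,2) = 55; x_3 ≥ 9 gives C(6,2) = 15. Together 106.
Add back pairs where two caps are both exceeded: 10 + 0 + 1 = 11.
By inclusion–exclusion the count is 105 − 106 + 11 = 10.

10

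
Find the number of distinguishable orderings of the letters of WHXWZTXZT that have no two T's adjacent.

There are 9!/(2!·2!·2!·2!) = 22680 arrangements of WHXWZTXZT in total.
If the two T's are adjacent, glue them into one block, leaving 8 items to arrange: (8)!/(2!·2!·2!) = 5040 ways.
Hence 22680 − 5040 = 17640.

17640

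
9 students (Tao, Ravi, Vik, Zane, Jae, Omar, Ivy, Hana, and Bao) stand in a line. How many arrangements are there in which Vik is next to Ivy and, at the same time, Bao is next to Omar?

Treat {Vik,Ivy} as one block (2 orders) and {Bao,Omar} as another (2 orders).
That leaves 7 units to arrange: 2 × 2 × 7! = 4 × 5040 = 20160.

20160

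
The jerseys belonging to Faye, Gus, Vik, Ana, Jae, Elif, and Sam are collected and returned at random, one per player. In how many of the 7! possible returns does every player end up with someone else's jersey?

1854

Count assignments avoiding every fixed point. For any j of the 7 players fixed to their old jersey, the other 7−j can be arranged in (7−j)! ways.
By inclusion–exclusion this is Σ_{j=0}^{7} (−1)^j C(7,j)·(7−j)!.
Computing: 5040 − 5040 + 2520 − 840 + 210 − 42 + 7 − 1 = 1854.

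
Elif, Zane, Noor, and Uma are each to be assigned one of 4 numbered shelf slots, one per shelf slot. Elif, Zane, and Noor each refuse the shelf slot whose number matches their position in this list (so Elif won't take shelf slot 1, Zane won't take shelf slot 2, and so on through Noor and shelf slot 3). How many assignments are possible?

Let Aᵢ (for i ∈ {1, 2, 3}) be the placements that put person i in their forbidden shelf slot. Any j of these fix j positions, leaving (4−j)! ways to fill the rest, and there are C(3,j) ways to pick which j.
By inclusion–exclusion, the number of valid placements is Σ_{j=0}^{3} (−1)^j C(3,j)·(4−j)!.
Computing: 24 − 18 + 6 − 1 = 11.

11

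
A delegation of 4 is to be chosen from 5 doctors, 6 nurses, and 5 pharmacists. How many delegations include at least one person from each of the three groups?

975

Unrestricted: C(16,4) = 1820 ways to pick any 4 of the 16.
Selections missing a whole group: no doctors → C(11,4) = 330; no nurses → C(10,4) = 210; no pharmacists → C(11,4) = 330.
Add back selections omitting two groups (i.e. drawn from a single group): C(5,4) + C(6,4) + C(5,4) = 25.
By inclusion–exclusion: 1820 − 870 + 25 = 975.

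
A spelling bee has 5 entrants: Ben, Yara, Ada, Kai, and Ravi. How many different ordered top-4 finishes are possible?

There are 5 choices for 1st place, 4 for 2nd, and so on down to 2 for position 4.
That gives 5 × 4 × 3 × 2 = 120.

120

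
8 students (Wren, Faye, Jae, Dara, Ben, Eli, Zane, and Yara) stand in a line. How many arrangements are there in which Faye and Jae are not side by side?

30240

There are 8! = 40320 arrangements in all. If Faye and Jae are adjacent, merging them into one block gives 2·(7)! = 10080 arrangements.
So 40320 − 10080 = 30240 arrangements keep them apart.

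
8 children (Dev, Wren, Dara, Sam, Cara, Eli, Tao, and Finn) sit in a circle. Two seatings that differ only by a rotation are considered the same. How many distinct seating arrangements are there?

5040

Fix one person's seat to break rotational symmetry; the remaining 7 people can be arranged in (7)! = 5040 ways.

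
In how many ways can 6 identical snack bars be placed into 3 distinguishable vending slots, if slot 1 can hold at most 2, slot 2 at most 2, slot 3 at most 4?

Without the upper bounds there are C(8,2) = 28 ways to split 6 among 3 vending slots.
Subtract solutions that violate a single cap (substitute x_i' = x_i − (cap_i+1)): x_1 ≥ 3 gives C(5,2) = 10; x_2 ≥ 3 gives C(5,2) = 10; x_3 ≥ 5 gives C(3,2) = 3. Together 23.
Add back pairs where two caps are both exceeded: 1 + 0 + 0 = 1.
By inclusion–exclusion the count is 28 − 23 + 1 = 6.

6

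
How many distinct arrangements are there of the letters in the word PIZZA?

60

The 5 letters of PIZZA have repeats: Z appearing twice.
The number of distinct arrangements is 5!/(2!) = 120/2 = 60.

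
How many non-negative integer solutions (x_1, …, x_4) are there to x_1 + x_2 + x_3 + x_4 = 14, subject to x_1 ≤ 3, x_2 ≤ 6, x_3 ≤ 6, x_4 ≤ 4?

51

Ignoring the caps, the number of non-negative solutions to x_1+…+x_4 = 14 is C(17,3) = 680.
Subtract solutions that violate a single cap (substitute x_i' = x_i − (cap_i+1)): x_1 ≥ 4 gives C(13,3) = 286; x_2 ≥ 7 gives C(10,3) = 120; x_3 ≥ 7 gives C(10,3) = 120; x_4 ≥ 5 gives C(12,3) = 220. Together 746.
Add back pairs where two caps are both exceeded: 20 + 20 + 56 + 1 + 10 + 10 = 117.
By inclusion–exclusion the count is 680 − 746 + 117 = 51.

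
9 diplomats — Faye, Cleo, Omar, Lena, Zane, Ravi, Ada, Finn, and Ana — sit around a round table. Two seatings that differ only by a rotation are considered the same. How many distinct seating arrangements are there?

40320

Seat Faye anywhere (absorbing the rotational symmetry), then permute the other 8: (8)! = 40320.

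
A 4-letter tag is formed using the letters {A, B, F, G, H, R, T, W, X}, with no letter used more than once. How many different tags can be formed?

With no repetition, fill the 4 letters in order: 9 choices, then 8, down to 6.
That product is 9 × 8 × 7 × 6 = 3024.

3024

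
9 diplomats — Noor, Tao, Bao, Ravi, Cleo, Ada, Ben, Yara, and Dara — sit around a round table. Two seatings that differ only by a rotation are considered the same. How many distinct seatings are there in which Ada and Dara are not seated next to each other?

30240

Without the restriction there are (8)! = 40320 seatings.
Those with Ada next to Dara: fuse the pair into one unit and seat 8 units around a circle — 2·(7)! = 10080.
Subtracting, 40320 − 10080 = 30240.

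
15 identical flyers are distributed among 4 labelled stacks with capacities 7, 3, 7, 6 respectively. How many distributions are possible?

By stars and bars, unrestricted non-negative solutions to x_1+…+x_4 = 15 number C(15+3,3) = 816.
Subtract solutions that violate a single cap (substitute x_i' = x_i − (cap_i+1)): x_1 ≥ 8 gives C(10,3) = 120; x_2 ≥ 4 gives C(14,3) = 364; x_3 ≥ 8 gives C(10,3) = 120; x_4 ≥ 7 gives C(11,3) = 165. Together 769.
Add back pairs where two caps are both exceeded: 20 + 0 + 1 + 20 + 35 + 1 = 77.
By inclusion–exclusion the count is 816 − 769 + 77 = 124.

124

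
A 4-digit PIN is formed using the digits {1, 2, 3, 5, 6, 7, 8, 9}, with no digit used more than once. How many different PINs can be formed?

1680

Choose and order 4 of the 8 symbols: the first digit has 8 options, the next 7, then 6, 5.
8 × 7 × 6 × 5 = 1680.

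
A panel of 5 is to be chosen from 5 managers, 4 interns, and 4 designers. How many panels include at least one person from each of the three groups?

Total 5-person selections from all 13: C(13,5) = 1287.
Subtract selections that omit an entire group: no managers → C(8,5) = 56; no interns → C(9,5) = 126; no designers → C(9,5) = 126.
Add back selections omitting two groups (i.e. drawn from a single group): C(5,5) + C(4,5) + C(4,5) = 1.
By inclusion–exclusion: 1287 − 308 + 1 = 980.

980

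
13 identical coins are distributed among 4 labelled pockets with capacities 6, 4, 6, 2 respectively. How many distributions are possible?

45

Ignoring the caps, the number of non-negative solutions to x_1+…+x_4 = 13 is C(16,3) = 560.
Subtract solutions that violate a single cap (substitute x_i' = x_i − (cap_i+1)): x_1 ≥ 7 gives C(9,3) = 84; x_2 ≥ 5 gives C(11,3) = 165; x_3 ≥ 7 gives C(9,3) = 84; x_4 ≥ 3 gives C(13,3) = 286. Together 619.
Add back pairs where two caps are both exceeded: 4 + 0 + 20 + 4 + 56 + 20 = 104.
By inclusion–exclusion the count is 560 − 619 + 104 = 45.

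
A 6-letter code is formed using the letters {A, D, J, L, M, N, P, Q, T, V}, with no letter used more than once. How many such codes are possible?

This is a permutation of 6 out of 10: P(10,6) = 10!/4!.
That product is 10 × 9 × 8 × 7 × 6 × 5 = 151200.

151200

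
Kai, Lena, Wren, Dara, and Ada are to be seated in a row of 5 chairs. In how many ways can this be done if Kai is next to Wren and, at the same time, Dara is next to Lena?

24

Treat {Kai,Wren} as one block (2 orders) and {Dara,Lena} as another (2 orders).
That leaves 3 units to arrange: 2 × 2 × 3! = 4 × 6 = 24.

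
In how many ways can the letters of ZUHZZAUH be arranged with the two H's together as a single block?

420

Treat the 2 copies of H as a single block. The multiset to arrange is then {HH, A, U, U, Z, Z, Z}, 7 items in all.
That gives (7)!/(3!·2!) = 420 arrangements.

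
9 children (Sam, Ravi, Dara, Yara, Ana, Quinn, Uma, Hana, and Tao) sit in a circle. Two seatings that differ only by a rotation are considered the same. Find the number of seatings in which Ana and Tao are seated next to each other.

Treat {Ana, Tao} as one unit (2 internal orders) and seat the resulting 8 units around the table: (7)! circular arrangements.
So 2 × (7)! = 2 × 5040 = 10080.

10080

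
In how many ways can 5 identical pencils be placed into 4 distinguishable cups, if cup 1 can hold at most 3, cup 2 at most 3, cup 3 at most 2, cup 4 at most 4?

37

Ignoring the caps, the number of non-negative solutions to x_1+…+x_4 = 5 is C(8,3) = 56.
Subtract solutions that violate a single cap (substitute x_i' = x_i − (cap_i+1)): x_1 ≥ 4 gives C(4,3) = 4; x_2 ≥ 4 gives C(4,3) = 4; x_3 ≥ 3 gives C(5,3) = 10; x_4 ≥ 5 gives C(3,3) = 1. Together 19.
No two caps can be exceeded simultaneously, so the pair terms are all 0.
By inclusion–exclusion the count is 56 − 19 + 0 = 37.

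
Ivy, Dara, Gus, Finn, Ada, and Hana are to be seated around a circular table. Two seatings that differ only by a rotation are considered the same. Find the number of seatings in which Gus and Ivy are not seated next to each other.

All circular seatings of 6 people number (5)! = 120.
Those with Gus next to Ivy: fuse the pair into one unit and seat 5 units around a circle — 2·(4)! = 48.
Subtracting, 120 − 48 = 72.

72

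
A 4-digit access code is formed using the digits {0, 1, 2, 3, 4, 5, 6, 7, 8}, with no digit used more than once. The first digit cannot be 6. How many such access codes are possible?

2688

The first digit has 9−1 = 8 choices (anything except 6).
The remaining 3 digits are filled from the other 8 symbols without repetition: 8 × 7 × 6 = 336.
Total: 8 × 336 = 2688.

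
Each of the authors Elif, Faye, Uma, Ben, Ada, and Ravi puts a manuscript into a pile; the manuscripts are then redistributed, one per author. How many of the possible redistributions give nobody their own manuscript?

265

Let Aᵢ be the assignments in which author i gets their own manuscript. We want the size of the complement of A₁∪…∪A_6.
By inclusion–exclusion this is Σ_{j=0}^{6} (−1)^j C(6,j)·(6−j)!.
Computing: 720 − 720 + 360 − 120 + 30 − 6 + 1 = 265.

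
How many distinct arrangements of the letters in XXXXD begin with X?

Fix X in the first position and arrange the remaining 4 letters.
Those 4 letters have X appearing 3 times, giving (4)!/(3!) = 4.

4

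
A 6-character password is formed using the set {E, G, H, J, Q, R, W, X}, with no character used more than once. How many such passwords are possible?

Choose and order 6 of the 8 symbols: the first character has 8 options, the next 7, and so on down to 3.
That product is 8 × 7 × 6 × 5 × 4 × 3 = 20160.

20160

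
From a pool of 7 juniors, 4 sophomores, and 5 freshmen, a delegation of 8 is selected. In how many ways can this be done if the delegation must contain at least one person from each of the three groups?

12201

Unrestricted: C(16,8) = 12870 ways to pick any 8 of the 16.
Subtract selections that omit an entire group: no juniors → C(9,8) = 9; no sophomores → C(12,8) = 495; no freshmen → C(11,8) = 165.
Add back selections omitting two groups (i.e. drawn from a single group): C(7,8) + C(4,8) + C(5,8) = 0.
By inclusion–exclusion: 12870 − 669 + 0 = 12201.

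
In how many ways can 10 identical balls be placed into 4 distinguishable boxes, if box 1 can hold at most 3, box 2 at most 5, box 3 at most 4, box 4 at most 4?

65

Without the upper bounds there are C(13,3) = 286 ways to split 10 among 4 boxes.
Subtract solutions that violate a single cap (substitute x_i' = x_i − (cap_i+1)): x_1 ≥ 4 gives C(9,3) = 84; x_2 ≥ 6 gives C(7,3) = 35; x_3 ≥ 5 gives C(8,3) = 56; x_4 ≥ 5 gives C(8,3) = 56. Together 231.
Add back pairs where two caps are both exceeded: 1 + 4 + 4 + 0 + 0 + 1 = 10.
By inclusion–exclusion the count is 286 − 231 + 10 = 65.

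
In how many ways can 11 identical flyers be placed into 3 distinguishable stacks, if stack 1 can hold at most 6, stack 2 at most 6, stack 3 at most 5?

Ignoring the caps, the number of non-negative solutions to x_1+…+x_3 = 11 is C(13,2) = 78.
Subtract solutions that violate a single cap (substitute x_i' = x_i − (cap_i+1)): x_1 ≥ 7 gives C(6,2) = 15; x_2 ≥ 7 gives C(6,2) = 15; x_3 ≥ 6 gives C(7,2) = 21. Together 51.
No two caps can be exceeded simultaneously, so the pair terms are all 0.
By inclusion–exclusion the count is 78 − 51 + 0 = 27.

27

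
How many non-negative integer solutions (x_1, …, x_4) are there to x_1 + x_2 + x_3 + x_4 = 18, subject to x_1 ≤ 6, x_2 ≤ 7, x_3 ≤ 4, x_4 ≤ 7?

Ignoring the caps, the number of non-negative solutions to x_1+…+x_4 = 18 is C(21,3) = 1330.
Subtract solutions that violate a single cap (substitute x_i' = x_i − (cap_i+1)): x_1 ≥ 7 gives C(14,3) = 364; x_2 ≥ 8 gives C(13,3) = 286; x_3 ≥ 5 gives C(16,3) = 560; x_4 ≥ 8 gives C(13,3) = 286. Together 1496.
Add back pairs where two caps are both exceeded: 20 + 84 + 20 + 56 + 10 + 56 = 246.
By inclusion–exclusion the count is 1330 − 1496 + 246 = 80.

80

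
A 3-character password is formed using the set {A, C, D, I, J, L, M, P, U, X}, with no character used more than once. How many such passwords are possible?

720

Choose and order 3 of the 10 symbols: the first character has 10 options, the next 9, then 8.
That product is 10 × 9 × 8 = 720.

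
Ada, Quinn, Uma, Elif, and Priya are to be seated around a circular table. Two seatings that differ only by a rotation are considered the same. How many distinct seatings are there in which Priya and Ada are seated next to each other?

Glue Priya and Ada into a block (2 internal orders). Seating 4 units around a circle gives (3)! arrangements.
So 2 × (3)! = 2 × 6 = 12.

12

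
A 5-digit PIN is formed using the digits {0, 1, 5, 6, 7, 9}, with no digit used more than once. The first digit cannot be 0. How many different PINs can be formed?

The first digit has 6−1 = 5 choices (anything except 0).
The remaining 4 digits are filled from the other 5 symbols without repetition: 5 × 4 × 3 × 2 = 120.
Total: 5 × 120 = 600.

600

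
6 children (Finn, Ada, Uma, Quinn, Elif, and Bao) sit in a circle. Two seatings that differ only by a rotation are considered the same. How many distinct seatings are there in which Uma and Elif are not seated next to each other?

All circular seatings of 6 people number (5)! = 120.
Those with Uma next to Elif: fuse the pair into one unit and seat 5 units around a circle — 2·(4)! = 48.
Subtracting, 120 − 48 = 72.

72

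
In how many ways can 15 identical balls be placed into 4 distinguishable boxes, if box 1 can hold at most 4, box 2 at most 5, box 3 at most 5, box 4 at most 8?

By stars and bars, unrestricted non-negative solutions to x_1+…+x_4 = 15 number C(15+3,3) = 816.
Subtract solutions that violate a single cap (substitute x_i' = x_i − (cap_i+1)): x_1 ≥ 5 gives C(13,3) = 286; x_2 ≥ 6 gives C(12,3) = 220; x_3 ≥ 6 gives C(12,3) = 220; x_4 ≥ 9 gives C(9,3) = 84. Together 810.
Add back pairs where two caps are both exceeded: 35 + 35 + 4 + 20 + 1 + 1 = 96.
By inclusion–exclusion the count is 816 − 810 + 96 = 102.

102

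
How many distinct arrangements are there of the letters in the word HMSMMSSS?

280

HMSMMSSS has 8 letters with M appearing 3 times and S appearing 4 times.
So there are 8! / (4!·3!) = 280 distinguishable arrangements.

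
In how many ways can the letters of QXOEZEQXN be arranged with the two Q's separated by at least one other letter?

35280

There are 9!/(2!·2!·2!) = 45360 arrangements of QXOEZEQXN in total.
Arrangements with the Q's together: treat QQ as one letter, giving (8)!/(2!·2!) = 10080.
Hence 45360 − 10080 = 35280.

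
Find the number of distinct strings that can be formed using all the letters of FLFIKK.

180

Letter multiplicities in FLFIKK: F×2, I×1, K×2, L×1.
Dividing 6! = 720 by 2!·2! = 4 for the repeated letters gives 180.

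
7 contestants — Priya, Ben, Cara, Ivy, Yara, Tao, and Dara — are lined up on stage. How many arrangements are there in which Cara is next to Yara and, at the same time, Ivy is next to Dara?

Treat {Cara,Yara} as one block (2 orders) and {Ivy,Dara} as another (2 orders).
That leaves 5 units to arrange: 2 × 2 × 5! = 4 × 120 = 480.

480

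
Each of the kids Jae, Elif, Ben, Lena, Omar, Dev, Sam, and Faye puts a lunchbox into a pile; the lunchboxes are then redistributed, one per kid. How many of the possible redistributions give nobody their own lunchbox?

14833

This is the derangement count D_8: permutations of 8 items with no fixed point.
By inclusion–exclusion this is Σ_{j=0}^{8} (−1)^j C(8,j)·(8−j)!.
Computing: 40320 − 40320 + 20160 − 6720 + 1680 − 336 + 56 − 8 + 1 = 14833.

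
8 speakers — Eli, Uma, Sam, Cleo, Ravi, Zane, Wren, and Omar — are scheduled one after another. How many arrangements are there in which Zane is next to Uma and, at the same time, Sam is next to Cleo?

2880

Treat {Zane,Uma} as one block (2 orders) and {Sam,Cleo} as another (2 orders).
That leaves 6 units to arrange: 2 × 2 × 6! = 4 × 720 = 2880.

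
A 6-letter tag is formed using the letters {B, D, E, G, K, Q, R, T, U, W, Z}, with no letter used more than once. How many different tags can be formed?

Choose and order 6 of the 11 symbols: the first letter has 11 options, the next 10, and so on down to 6.
11 × 10 × 9 × 8 × 7 × 6 = 332640.

332640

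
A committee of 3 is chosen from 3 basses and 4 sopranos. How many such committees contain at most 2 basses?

34

Split by how many basses are chosen (0 through 2).
Sum: C(3,0)·C(4,3) + C(3,1)·C(4,2) + C(3,2)·C(4,1) = 4 + 18 + 12 = 34.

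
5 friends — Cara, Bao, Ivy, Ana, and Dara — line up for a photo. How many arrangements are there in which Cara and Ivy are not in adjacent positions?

Of the 5! = 120 arrangements, those with Cara and Ivy adjacent number 2 × 4! = 48 (treat the pair as a block with 2 internal orders).
Complementary counting: 120 − 48 = 72.

72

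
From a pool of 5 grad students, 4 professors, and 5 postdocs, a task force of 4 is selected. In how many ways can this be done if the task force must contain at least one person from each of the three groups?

550

Unrestricted: C(14,4) = 1001 ways to pick any 4 of the 14.
Selections missing a whole group: no grad students → C(9,4) = 126; no professors → C(10,4) = 210; no postdocs → C(9,4) = 126.
Add back selections omitting two groups (i.e. drawn from a single group): C(5,4) + C(4,4) + C(5,4) = 11.
By inclusion–exclusion: 1001 − 462 + 11 = 550.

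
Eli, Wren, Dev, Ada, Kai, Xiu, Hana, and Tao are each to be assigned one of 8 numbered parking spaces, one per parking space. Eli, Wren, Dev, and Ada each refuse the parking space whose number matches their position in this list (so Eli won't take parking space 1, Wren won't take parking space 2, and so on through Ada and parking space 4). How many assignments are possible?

Let Aᵢ (for 1 ≤ i ≤ 4) be the placements that put person i in their forbidden parking space. Any j of these fix j positions, leaving (8−j)! ways to fill the rest, and there are C(4,j) ways to pick which j.
By inclusion–exclusion, the number of valid placements is Σ_{j=0}^{4} (−1)^j C(4,j)·(8−j)!.
Computing: 40320 − 20160 + 4320 − 480 + 24 = 24024.

24024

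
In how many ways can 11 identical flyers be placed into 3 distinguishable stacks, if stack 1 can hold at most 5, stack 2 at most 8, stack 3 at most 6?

36

Without the upper bounds there are C(13,2) = 78 ways to split 11 among 3 stacks.
Subtract solutions that violate a single cap (substitute x_i' = x_i − (cap_i+1)): x_1 ≥ 6 gives C(7,2) = 21; x_2 ≥ 9 gives C(4,2) = 6; x_3 ≥ 7 gives C(6,2) = 15. Together 42.
No two caps can be exceeded simultaneously, so the pair terms are all 0.
By inclusion–exclusion the count is 78 − 42 + 0 = 36.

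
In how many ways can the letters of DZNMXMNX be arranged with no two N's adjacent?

Total arrangements of DZNMXMNX: 8!/(2!·2!·2!) = 5040.
If the two N's are adjacent, glue them into one block, leaving 7 items to arrange: (7)!/(2!·2!) = 1260 ways.
Hence 5040 − 1260 = 3780.

3780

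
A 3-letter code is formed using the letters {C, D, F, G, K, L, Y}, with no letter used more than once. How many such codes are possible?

210

Choose and order 3 of the 7 symbols: the first letter has 7 options, the next 6, then 5.
7 × 6 × 5 = 210.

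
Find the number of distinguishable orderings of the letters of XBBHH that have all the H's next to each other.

12

Treat the 2 copies of H as a single block. The multiset to arrange is then {HH, B, B, X}, 4 items in all.
That gives (4)!/(2!) = 12 arrangements.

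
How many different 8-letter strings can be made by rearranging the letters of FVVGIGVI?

The 8 letters of FVVGIGVI have repeats: G appearing twice, I appearing twice, and V appearing 3 times.
The number of distinct arrangements is 8!/(3!·2!·2!) = 40320/24 = 1680.

1680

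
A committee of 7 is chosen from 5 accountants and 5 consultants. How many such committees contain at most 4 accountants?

Split by how many accountants are chosen (0 through 4).
Sum: C(5,0)·C(5,7) + C(5,1)·C(5,6) + C(5,2)·C(5,5) + C(5,3)·C(5,4) + C(5,4)·C(5,3) = 0 + 0 + 10 + 50 + 50 = 110.

110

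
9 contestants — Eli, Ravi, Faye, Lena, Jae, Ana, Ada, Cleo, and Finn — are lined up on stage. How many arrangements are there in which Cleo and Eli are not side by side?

There are 9! = 362880 arrangements in all. If Cleo and Eli are adjacent, merging them into one block gives 2·(8)! = 80640 arrangements.
So 362880 − 80640 = 282240 arrangements keep them apart.

282240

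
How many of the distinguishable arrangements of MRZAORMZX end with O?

With the last slot taken by O, it remains to arrange the other 8 letters (MRZARMZX).
Those 8 letters have M appearing twice, R appearing twice, and Z appearing twice, giving (8)!/(2!·2!·2!) = 5040.

5040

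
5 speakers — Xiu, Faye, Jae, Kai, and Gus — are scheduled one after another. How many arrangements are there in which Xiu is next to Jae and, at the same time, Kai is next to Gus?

Treat {Xiu,Jae} as one block (2 orders) and {Kai,Gus} as another (2 orders).
That leaves 3 units to arrange: 2 × 2 × 3! = 4 × 6 = 24.

24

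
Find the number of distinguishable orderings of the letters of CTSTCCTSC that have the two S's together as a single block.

Treat the 2 copies of S as a single block. The multiset to arrange is then {SS, C, C, C, C, T, T, T}, 8 items in all.
That gives (8)!/(4!·3!) = 280 arrangements.

280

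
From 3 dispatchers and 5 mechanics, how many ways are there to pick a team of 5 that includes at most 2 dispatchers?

46

Split by how many dispatchers are chosen (0 through 2).
Sum: C(3,0)·C(5,5) + C(3,1)·C(5,4) + C(3,2)·C(5,3) = 1 + 15 + 30 = 46.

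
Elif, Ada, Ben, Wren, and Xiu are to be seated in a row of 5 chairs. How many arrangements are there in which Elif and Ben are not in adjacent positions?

72

Of the 5! = 120 arrangements, those with Elif and Ben adjacent number 2 × 4! = 48 (treat the pair as a block with 2 internal orders).
Complementary counting: 120 − 48 = 72.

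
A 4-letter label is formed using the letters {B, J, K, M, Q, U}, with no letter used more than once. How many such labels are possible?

Choose and order 4 of the 6 symbols: the first letter has 6 options, the next 5, then 4, 3.
That product is 6 × 5 × 4 × 3 = 360.

360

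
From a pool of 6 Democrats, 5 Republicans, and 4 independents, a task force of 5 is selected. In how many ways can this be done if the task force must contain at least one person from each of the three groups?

2170

With no constraint there are C(15,5) = 3003 possible selections.
Subtract selections that omit an entire group: no Democrats → C(9,5) = 126; no Republicans → C(10,5) = 252; no independents → C(11,5) = 462.
Add back selections omitting two groups (i.e. drawn from a single group): C(6,5) + C(5,5) + C(4,5) = 7.
By inclusion–exclusion: 3003 − 840 + 7 = 2170.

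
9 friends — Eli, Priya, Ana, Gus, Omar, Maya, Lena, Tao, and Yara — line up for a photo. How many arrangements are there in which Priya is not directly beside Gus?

282240

There are 9! = 362880 arrangements in all. If Priya and Gus are adjacent, merging them into one block gives 2·(8)! = 80640 arrangements.
Complementary counting: 362880 − 80640 = 282240.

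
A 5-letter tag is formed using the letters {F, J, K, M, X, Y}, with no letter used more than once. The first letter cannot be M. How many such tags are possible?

600

The first letter has 6−1 = 5 choices (anything except M).
The remaining 4 letters are filled from the other 5 symbols without repetition: 5 × 4 × 3 × 2 = 120.
Total: 5 × 120 = 600.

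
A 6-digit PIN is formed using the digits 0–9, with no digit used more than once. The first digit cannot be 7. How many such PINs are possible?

The first digit has 10−1 = 9 choices (anything except 7).
The remaining 5 digits are filled from the other 9 symbols without repetition: 9 × 8 × 7 × 6 × 5 = 15120.
Total: 9 × 15120 = 136080.

136080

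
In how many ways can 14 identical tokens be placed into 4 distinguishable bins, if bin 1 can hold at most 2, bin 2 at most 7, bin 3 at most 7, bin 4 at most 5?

81

By stars and bars, unrestricted non-negative solutions to x_1+…+x_4 = 14 number C(14+3,3) = 680.
Subtract solutions that violate a single cap (substitute x_i' = x_i − (cap_i+1)): x_1 ≥ 3 gives C(14,3) = 364; x_2 ≥ 8 gives C(9,3) = 84; x_3 ≥ 8 gives C(9,3) = 84; x_4 ≥ 6 gives C(11,3) = 165. Together 697.
Add back pairs where two caps are both exceeded: 20 + 20 + 56 + 0 + 1 + 1 = 98.
By inclusion–exclusion the count is 680 − 697 + 98 = 81.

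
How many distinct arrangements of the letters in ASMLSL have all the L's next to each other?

60

Treat the 2 copies of L as a single block. The multiset to arrange is then {LL, A, M, S, S}, 5 items in all.
That gives (5)!/(2!) = 60 arrangements.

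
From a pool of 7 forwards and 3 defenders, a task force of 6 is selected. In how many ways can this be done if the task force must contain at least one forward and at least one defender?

203

Unrestricted: C(10,6) = 210 ways to pick any 6 of the 10.
Subtract selections that omit an entire group: no forwards → C(3,6) = 0; no defenders → C(7,6) = 7.
Both groups omitted at once is impossible, so 210 − 7 = 203.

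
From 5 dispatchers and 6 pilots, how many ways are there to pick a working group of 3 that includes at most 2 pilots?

Split by how many pilots are chosen (0 through 2).
Sum: C(6,0)·C(5,3) + C(6,1)·C(5,2) + C(6,2)·C(5,1) = 10 + 60 + 75 = 145.

145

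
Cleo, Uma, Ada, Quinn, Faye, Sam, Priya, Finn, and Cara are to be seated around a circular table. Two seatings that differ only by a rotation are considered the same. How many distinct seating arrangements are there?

40320

Fix one person's seat to break rotational symmetry; the remaining 8 people can be arranged in (8)! = 40320 ways.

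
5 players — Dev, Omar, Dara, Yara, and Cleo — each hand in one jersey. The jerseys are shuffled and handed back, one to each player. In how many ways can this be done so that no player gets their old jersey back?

Let Aᵢ be the assignments in which player i gets their old jersey. We want the size of the complement of A₁∪…∪A_5.
By inclusion–exclusion this is Σ_{j=0}^{5} (−1)^j C(5,j)·(5−j)!.
Computing: 120 − 120 + 60 − 20 + 5 − 1 = 44.

44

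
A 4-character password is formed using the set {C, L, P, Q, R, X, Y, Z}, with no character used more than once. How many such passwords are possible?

With no repetition, fill the 4 characters in order: 8 choices, then 7, down to 5.
That product is 8 × 7 × 6 × 5 = 1680.

1680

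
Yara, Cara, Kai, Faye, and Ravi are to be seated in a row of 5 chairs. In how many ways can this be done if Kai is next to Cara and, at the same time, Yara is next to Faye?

Treat {Kai,Cara} as one block (2 orders) and {Yara,Faye} as another (2 orders).
That leaves 3 units to arrange: 2 × 2 × 3! = 4 × 6 = 24.

24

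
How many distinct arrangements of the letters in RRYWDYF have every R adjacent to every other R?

Treat the 2 copies of R as a single block. The multiset to arrange is then {RR, D, F, W, Y, Y}, 6 items in all.
That gives (6)!/(2!) = 360 arrangements.

360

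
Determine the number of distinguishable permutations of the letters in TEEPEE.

Letter multiplicities in TEEPEE: E×4, P×1, T×1.
The number of distinct arrangements is 6!/(4!) = 720/24 = 30.

30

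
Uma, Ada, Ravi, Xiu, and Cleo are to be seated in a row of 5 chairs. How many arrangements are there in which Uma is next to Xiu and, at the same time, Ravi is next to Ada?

Treat {Uma,Xiu} as one block (2 orders) and {Ravi,Ada} as another (2 orders).
That leaves 3 units to arrange: 2 × 2 × 3! = 4 × 6 = 24.

24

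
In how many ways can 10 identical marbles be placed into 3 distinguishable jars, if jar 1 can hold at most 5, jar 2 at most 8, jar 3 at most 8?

45

By stars and bars, unrestricted non-negative solutions to x_1+…+x_3 = 10 number C(10+2,2) = 66.
Subtract solutions that violate a single cap (substitute x_i' = x_i − (cap_i+1)): x_1 ≥ 6 gives C(6,2) = 15; x_2 ≥ 9 gives C(3,2) = 3; x_3 ≥ 9 gives C(3,2) = 3. Together 21.
No two caps can be exceeded simultaneously, so the pair terms are all 0.
By inclusion–exclusion the count is 66 − 21 + 0 = 45.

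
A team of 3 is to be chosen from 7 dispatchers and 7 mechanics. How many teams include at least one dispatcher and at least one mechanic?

294

With no constraint there are C(14,3) = 364 possible selections.
Subtract selections that omit an entire group: no dispatchers → C(7,3) = 35; no mechanics → C(7,3) = 35.
Both groups omitted at once is impossible, so 364 − 70 = 294.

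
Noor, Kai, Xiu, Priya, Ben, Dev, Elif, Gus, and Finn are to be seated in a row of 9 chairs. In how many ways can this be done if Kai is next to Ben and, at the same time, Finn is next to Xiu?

20160

Treat {Kai,Ben} as one block (2 orders) and {Finn,Xiu} as another (2 orders).
That leaves 7 units to arrange: 2 × 2 × 7! = 4 × 5040 = 20160.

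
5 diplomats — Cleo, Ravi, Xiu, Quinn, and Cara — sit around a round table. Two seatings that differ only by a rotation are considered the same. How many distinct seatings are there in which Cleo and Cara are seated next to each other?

Treat {Cleo, Cara} as one unit (2 internal orders) and seat the resulting 4 units around the table: (3)! circular arrangements.
So 2 × (3)! = 2 × 6 = 12.

12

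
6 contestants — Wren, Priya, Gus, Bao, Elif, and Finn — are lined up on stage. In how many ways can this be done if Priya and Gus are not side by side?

480

Of the 6! = 720 arrangements, those with Priya and Gus adjacent number 2 × 5! = 240 (treat the pair as a block with 2 internal orders).
Complementary counting: 720 − 240 = 480.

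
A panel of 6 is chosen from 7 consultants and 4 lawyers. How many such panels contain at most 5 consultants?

Split by how many consultants are chosen (0 through 5).
Sum: C(7,0)·C(4,6) + C(7,1)·C(4,5) + C(7,2)·C(4,4) + C(7,3)·C(4,3) + C(7,4)·C(4,2) + C(7,5)·C(4,1) = 0 + 0 + 21 + 140 + 210 + 84 = 455.

455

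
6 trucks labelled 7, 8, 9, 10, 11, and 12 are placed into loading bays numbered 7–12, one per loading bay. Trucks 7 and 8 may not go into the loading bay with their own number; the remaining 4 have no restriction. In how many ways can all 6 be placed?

Let Aᵢ (for i ∈ {7, 8}) be the placements that put truck i in its forbidden loading bay. Any j of these fix j positions, leaving (6−j)! ways to fill the rest, and there are C(2,j) ways to pick which j.
By inclusion–exclusion, the number of valid placements is Σ_{j=0}^{2} (−1)^j C(2,j)·(6−j)!.
Computing: 720 − 240 + 24 = 504.

504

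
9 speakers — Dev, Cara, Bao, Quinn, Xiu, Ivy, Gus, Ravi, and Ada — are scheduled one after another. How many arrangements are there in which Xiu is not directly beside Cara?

There are 9! = 362880 arrangements in all. If Xiu and Cara are adjacent, merging them into one block gives 2·(8)! = 80640 arrangements.
So 362880 − 80640 = 282240 arrangements keep them apart.

282240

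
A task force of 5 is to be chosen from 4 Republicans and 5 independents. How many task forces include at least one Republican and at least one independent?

125

Total 5-person selections from all 9: C(9,5) = 126.
Selections missing a whole group: no Republicans → C(5,5) = 1; no independents → C(4,5) = 0.
Both groups omitted at once is impossible, so 126 − 1 = 125.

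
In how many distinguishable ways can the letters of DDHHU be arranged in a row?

30

Letter multiplicities in DDHHU: D×2, H×2, U×1.
Dividing 5! = 120 by 2!·2! = 4 for the repeated letters gives 30.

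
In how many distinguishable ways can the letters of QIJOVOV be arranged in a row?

QIJOVOV has 7 letters with O appearing twice and V appearing twice.
Dividing 7! = 5040 by 2!·2! = 4 for the repeated letters gives 1260.

1260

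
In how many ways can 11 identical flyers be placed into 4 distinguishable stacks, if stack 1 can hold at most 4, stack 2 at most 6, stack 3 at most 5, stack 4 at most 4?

111

Without the upper bounds there are C(14,3) = 364 ways to split 11 among 4 stacks.
Subtract solutions that violate a single cap (substitute x_i' = x_i − (cap_i+1)): x_1 ≥ 5 gives C(9,3) = 84; x_2 ≥ 7 gives C(7,3) = 35; x_3 ≥ 6 gives C(8,3) = 56; x_4 ≥ 5 gives C(9,3) = 84. Together 259.
Add back pairs where two caps are both exceeded: 0 + 1 + 4 + 0 + 0 + 1 = 6.
By inclusion–exclusion the count is 364 − 259 + 6 = 111.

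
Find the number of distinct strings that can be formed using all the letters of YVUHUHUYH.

5040

Letter multiplicities in YVUHUHUYH: H×3, U×3, V×1, Y×2.
The number of distinct arrangements is 9!/(3!·3!·2!) = 362880/72 = 5040.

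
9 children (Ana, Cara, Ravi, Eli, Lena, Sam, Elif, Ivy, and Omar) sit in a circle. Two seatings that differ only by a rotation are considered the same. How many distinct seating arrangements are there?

Fix one person's seat to break rotational symmetry; the remaining 8 people can be arranged in (8)! = 40320 ways.

40320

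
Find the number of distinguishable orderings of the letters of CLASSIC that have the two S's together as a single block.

Treat the 2 copies of S as a single block. The multiset to arrange is then {SS, A, C, C, I, L}, 6 items in all.
That gives (6)!/(2!) = 360 arrangements.

360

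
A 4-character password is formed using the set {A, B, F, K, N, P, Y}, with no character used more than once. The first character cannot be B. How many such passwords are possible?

720

The first character has 7−1 = 6 choices (anything except B).
The remaining 3 characters are filled from the other 6 symbols without repetition: 6 × 5 × 4 = 120.
Total: 6 × 120 = 720.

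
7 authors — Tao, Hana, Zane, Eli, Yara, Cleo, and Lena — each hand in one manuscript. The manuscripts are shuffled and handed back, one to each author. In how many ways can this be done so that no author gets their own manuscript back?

Count assignments avoiding every fixed point. For any j of the 7 authors fixed to their own manuscript, the other 7−j can be arranged in (7−j)! ways.
By inclusion–exclusion this is Σ_{j=0}^{7} (−1)^j C(7,j)·(7−j)!.
Computing: 5040 − 5040 + 2520 − 840 + 210 − 42 + 7 − 1 = 1854.

1854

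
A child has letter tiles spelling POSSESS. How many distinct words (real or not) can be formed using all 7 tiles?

Letter multiplicities in POSSESS: E×1, O×1, P×1, S×4.
So there are 7! / (4!) = 210 distinguishable arrangements.

210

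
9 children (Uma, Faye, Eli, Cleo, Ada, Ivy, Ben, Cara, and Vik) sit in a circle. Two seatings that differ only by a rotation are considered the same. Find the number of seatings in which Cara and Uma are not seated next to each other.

Without the restriction there are (8)! = 40320 seatings.
Seatings with Cara beside Uma: treat them as a block with 2 internal orders, giving 2 × (7)! = 10080.
Subtracting, 40320 − 10080 = 30240.

30240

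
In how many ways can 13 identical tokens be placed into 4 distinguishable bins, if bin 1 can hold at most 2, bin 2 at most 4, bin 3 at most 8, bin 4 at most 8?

Without the upper bounds there are C(16,3) = 560 ways to split 13 among 4 bins.
Subtract solutions that violate a single cap (substitute x_i' = x_i − (cap_i+1)): x_1 ≥ 3 gives C(13,3) = 286; x_2 ≥ 5 gives C(11,3) = 165; x_3 ≥ 9 gives C(7,3) = 35; x_4 ≥ 9 gives C(7,3) = 35. Together 521.
Add back pairs where two caps are both exceeded: 56 + 4 + 4 + 0 + 0 + 0 = 64.
By inclusion–exclusion the count is 560 − 521 + 64 = 103.

103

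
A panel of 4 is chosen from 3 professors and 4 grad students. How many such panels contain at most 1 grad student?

Split by how many grad students are chosen (0 through 1).
Sum: C(4,0)·C(3,4) + C(4,1)·C(3,3) = 0 + 4 = 4.

4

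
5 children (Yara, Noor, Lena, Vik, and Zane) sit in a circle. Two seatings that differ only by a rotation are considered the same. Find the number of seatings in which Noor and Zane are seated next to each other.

Treat {Noor, Zane} as one unit (2 internal orders) and seat the resulting 4 units around the table: (3)! circular arrangements.
So 2 × (3)! = 2 × 6 = 12.

12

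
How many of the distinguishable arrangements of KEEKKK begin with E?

With the first slot taken by E, it remains to arrange the other 5 letters (KEKKK).
Those 5 letters have K appearing 4 times, giving (5)!/(4!) = 5.

5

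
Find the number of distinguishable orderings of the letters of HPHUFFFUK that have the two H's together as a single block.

Treat the 2 copies of H as a single block. The multiset to arrange is then {HH, F, F, F, K, P, U, U}, 8 items in all.
That gives (8)!/(3!·2!) = 3360 arrangements.

3360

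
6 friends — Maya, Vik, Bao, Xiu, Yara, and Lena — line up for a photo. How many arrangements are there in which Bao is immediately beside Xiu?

240

Place the 4 others and the Bao-Xiu pair as 5 objects in a line; the pair has 2 internal arrangements.
That gives 2 × 5! = 2 × 120 = 240.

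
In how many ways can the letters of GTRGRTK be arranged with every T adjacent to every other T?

180

Treat the 2 copies of T as a single block. The multiset to arrange is then {TT, G, G, K, R, R}, 6 items in all.
That gives (6)!/(2!·2!) = 180 arrangements.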